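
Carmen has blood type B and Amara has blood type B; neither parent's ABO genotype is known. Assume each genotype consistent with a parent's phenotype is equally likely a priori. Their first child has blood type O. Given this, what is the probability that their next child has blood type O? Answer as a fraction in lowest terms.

Possible genotypes: Carmen ∈ {I^B I^B, I^B i}; Amara ∈ {I^B I^B, I^B i}.
Weight each parental genotype pair by prior × P(type-O child):
  I^B i × I^B i: posterior weight 1; P(next child type O) = 1/4.
Weighted sum = 1/4.

1/4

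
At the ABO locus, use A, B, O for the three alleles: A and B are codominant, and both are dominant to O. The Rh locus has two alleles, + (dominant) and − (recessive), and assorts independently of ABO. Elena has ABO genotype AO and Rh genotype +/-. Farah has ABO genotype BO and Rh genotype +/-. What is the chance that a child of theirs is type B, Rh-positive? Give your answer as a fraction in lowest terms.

3/16

ABO cross AO × BO → offspring phenotypes: 1/4 O, 1/4 A, 1/4 B, 1/4 AB.
Rh cross +/- × +/- → 3/4 Rh+, 1/4 Rh-.
Independent loci: P(type B, Rh-positive) = 1/4 × 3/4 = 3/16.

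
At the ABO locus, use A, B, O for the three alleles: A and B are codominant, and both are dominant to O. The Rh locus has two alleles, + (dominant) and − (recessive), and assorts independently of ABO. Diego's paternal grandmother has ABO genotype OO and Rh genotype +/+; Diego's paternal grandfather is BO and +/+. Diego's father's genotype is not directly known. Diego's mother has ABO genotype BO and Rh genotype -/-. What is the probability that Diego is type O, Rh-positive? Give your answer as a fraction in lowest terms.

3/8

Diego's father's ABO genotype from OO × BO: 1/2 BO, 1/2 OO.
Crossing each possibility with the mother BO and summing P(type O): 1/2·1/4 + 1/2·1/2 = 3/8.
Similarly for Rh via the father's Rh distribution: P(Rh+) = 1.
Independent loci: 3/8 × 1 = 3/8.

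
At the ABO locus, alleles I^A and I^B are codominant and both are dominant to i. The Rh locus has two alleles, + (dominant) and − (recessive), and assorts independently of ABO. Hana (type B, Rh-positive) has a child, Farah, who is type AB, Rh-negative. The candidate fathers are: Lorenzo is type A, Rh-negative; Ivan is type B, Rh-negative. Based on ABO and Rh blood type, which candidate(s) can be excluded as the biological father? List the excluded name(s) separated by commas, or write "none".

Ivan

A candidate is excluded only if no genotype consistent with his phenotype could produce a type AB, Rh-negative child with a type B, Rh-positive mother.
Ivan (type B, Rh-): no genotype consistent with that phenotype can produce a type-AB Rh- child with a type-B mother.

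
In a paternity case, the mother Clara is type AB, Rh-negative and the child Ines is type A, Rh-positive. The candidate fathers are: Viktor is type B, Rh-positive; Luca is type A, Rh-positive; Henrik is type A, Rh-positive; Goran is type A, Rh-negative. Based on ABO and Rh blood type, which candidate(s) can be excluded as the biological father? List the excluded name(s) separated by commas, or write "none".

Goran

A candidate is excluded only if no genotype consistent with his phenotype could produce a type A, Rh-positive child with a type AB, Rh-negative mother.
Goran (type A, Rh-): no genotype consistent with that phenotype can produce a type-A Rh+ child with a type-AB mother.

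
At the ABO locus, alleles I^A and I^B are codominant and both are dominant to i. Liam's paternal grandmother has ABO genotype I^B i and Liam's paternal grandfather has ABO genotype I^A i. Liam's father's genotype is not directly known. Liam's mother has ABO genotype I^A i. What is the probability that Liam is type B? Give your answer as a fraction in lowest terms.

Liam's father's ABO genotype from I^B i × I^A i: 1/4 I^A I^B, 1/4 I^A i, 1/4 I^B i, 1/4 i i.
Crossing each possibility with the mother I^A i and summing P(type B): 1/4·1/4 + 1/4·0 + 1/4·1/4 + 1/4·0 = 1/8.

1/8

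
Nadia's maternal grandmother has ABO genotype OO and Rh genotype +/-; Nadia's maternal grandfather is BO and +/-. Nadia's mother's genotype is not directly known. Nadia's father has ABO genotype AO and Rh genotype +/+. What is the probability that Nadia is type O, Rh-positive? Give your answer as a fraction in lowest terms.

3/8

Nadia's mother's ABO genotype from OO × BO: 1/2 BO, 1/2 OO.
Crossing each possibility with the father AO and summing P(type O): 1/2·1/4 + 1/2·1/2 = 3/8.
Similarly for Rh via the mother's Rh distribution: P(Rh+) = 1.
Independent loci: 3/8 × 1 = 3/8.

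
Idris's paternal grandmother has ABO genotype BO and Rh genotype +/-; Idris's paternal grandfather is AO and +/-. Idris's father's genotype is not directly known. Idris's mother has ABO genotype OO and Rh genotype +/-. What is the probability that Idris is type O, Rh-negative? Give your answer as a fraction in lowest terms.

1/8

Idris's father's ABO genotype from BO × AO: 1/4 AB, 1/4 AO, 1/4 BO, 1/4 OO.
Crossing each possibility with the mother OO and summing P(type O): 1/4·0 + 1/4·1/2 + 1/4·1/2 + 1/4·1 = 1/2.
Similarly for Rh via the father's Rh distribution: P(Rh-) = 1/4.
Independent loci: 1/2 × 1/4 = 1/8.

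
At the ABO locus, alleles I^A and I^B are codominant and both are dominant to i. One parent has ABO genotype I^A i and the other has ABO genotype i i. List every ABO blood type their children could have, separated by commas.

O, A

Gametes from I^A i × i i give offspring ABO genotypes I^A i, i i, i.e. phenotypes O, A.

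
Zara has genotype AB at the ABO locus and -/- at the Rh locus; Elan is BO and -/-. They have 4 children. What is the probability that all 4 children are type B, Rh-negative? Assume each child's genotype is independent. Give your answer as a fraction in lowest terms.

1/16

ABO cross AB × BO → 1/4 A, 1/2 B, 1/4 AB.
Rh cross -/- × -/- → 1 Rh-; so P(type B, Rh-negative) = 1/2 × 1 = 1/2 per child.
All 4 independent: (1/2)^4 = 1/16.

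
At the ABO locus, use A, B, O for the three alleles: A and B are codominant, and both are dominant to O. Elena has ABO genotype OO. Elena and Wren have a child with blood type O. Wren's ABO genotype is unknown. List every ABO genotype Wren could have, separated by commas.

AO, BO, OO

For each candidate genotype of Wren, check whether crossing it with OO can produce every observed child phenotype.
  AA → possible child types {A} ✗
  AB → possible child types {A, B} ✗
  AO → possible child types {O, A} ✓
  BB → possible child types {B} ✗
  BO → possible child types {O, B} ✓
  OO → possible child types {O} ✓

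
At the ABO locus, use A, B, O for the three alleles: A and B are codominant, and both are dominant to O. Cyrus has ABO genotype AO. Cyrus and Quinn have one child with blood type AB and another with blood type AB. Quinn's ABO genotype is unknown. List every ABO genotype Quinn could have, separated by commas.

AB, BB, BO

For each candidate genotype of Quinn, check whether crossing it with AO can produce every observed child phenotype.
  AA → possible child types {A} ✗
  AB → possible child types {A, B, AB} ✓
  AO → possible child types {O, A} ✗
  BB → possible child types {B, AB} ✓
  BO → possible child types {O, A, B, AB} ✓
  OO → possible child types {O, A} ✗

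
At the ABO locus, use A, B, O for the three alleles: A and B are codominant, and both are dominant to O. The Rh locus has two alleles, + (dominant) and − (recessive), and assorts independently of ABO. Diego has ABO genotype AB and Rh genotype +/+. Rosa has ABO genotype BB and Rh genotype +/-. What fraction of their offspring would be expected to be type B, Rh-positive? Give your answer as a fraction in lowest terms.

ABO cross AB × BB → offspring phenotypes: 1/2 B, 1/2 AB.
Rh cross +/+ × +/- → 1 Rh+.
Independent loci: P(type B, Rh-positive) = 1/2 × 1 = 1/2.

1/2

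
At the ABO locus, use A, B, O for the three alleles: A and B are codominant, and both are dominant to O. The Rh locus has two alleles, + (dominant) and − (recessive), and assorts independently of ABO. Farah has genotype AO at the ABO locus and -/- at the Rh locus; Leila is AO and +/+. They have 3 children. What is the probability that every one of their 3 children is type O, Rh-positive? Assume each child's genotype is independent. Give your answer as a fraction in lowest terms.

1/64

ABO cross AO × AO → 1/4 O, 3/4 A.
Rh cross -/- × +/+ → 1 Rh+; so P(type O, Rh-positive) = 1/4 × 1 = 1/4 per child.
All 3 independent: (1/4)^3 = 1/64.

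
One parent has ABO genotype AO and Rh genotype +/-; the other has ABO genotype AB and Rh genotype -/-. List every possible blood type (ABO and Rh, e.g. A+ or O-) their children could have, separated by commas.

Gametes from AO × AB give offspring ABO genotypes AA, AB, AO, BO, i.e. phenotypes A, B, AB.
Rh cross +/- × -/- → phenotypes Rh+, Rh-.
Combining independently: A+, A-, B+, B-, AB+, AB-.

A+, A-, B+, B-, AB+, AB-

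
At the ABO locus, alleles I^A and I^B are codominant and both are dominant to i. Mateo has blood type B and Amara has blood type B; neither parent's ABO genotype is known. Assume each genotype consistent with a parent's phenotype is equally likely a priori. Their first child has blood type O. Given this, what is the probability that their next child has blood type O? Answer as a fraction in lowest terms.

1/4

Possible genotypes: Mateo ∈ {I^B I^B, I^B i}; Amara ∈ {I^B I^B, I^B i}.
Weight each parental genotype pair by prior × P(type-O child):
  I^B i × I^B i: posterior weight 1; P(next child type O) = 1/4.
Weighted sum = 1/4.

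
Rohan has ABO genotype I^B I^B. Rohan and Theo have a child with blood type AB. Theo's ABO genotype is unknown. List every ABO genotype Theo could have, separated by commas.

For each candidate genotype of Theo, check whether crossing it with I^B I^B can produce every observed child phenotype.
  I^A I^A → possible child types {AB} ✓
  I^A I^B → possible child types {B, AB} ✓
  I^A i → possible child types {B, AB} ✓
  I^B I^B → possible child types {B} ✗
  I^B i → possible child types {B} ✗
  i i → possible child types {B} ✗

I^A I^A, I^A I^B, I^A i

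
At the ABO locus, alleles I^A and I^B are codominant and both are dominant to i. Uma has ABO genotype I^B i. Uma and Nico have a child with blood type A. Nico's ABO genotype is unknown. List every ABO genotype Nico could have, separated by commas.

I^A I^A, I^A I^B, I^A i

For each candidate genotype of Nico, check whether crossing it with I^B i can produce every observed child phenotype.
  I^A I^A → possible child types {A, AB} ✓
  I^A I^B → possible child types {A, B, AB} ✓
  I^A i → possible child types {O, A, B, AB} ✓
  I^B I^B → possible child types {B} ✗
  I^B i → possible child types {O, B} ✗
  i i → possible child types {O, B} ✗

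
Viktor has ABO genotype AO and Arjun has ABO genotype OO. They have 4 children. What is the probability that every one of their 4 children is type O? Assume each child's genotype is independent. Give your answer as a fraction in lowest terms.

ABO cross AO × OO → 1/2 O, 1/2 A.
So P(type O) = 1/2 per child.
All 4 independent: (1/2)^4 = 1/16.

1/16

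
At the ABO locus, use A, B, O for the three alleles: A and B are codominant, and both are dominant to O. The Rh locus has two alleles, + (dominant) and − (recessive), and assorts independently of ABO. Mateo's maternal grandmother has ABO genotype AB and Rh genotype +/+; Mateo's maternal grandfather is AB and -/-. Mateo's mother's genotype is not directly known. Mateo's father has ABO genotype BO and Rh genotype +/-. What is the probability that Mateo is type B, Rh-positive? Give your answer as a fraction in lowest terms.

3/8

Mateo's mother's ABO genotype from AB × AB: 1/4 AA, 1/2 AB, 1/4 BB.
Crossing each possibility with the father BO and summing P(type B): 1/4·0 + 1/2·1/2 + 1/4·1 = 1/2.
Similarly for Rh via the mother's Rh distribution: P(Rh+) = 3/4.
Independent loci: 1/2 × 3/4 = 3/8.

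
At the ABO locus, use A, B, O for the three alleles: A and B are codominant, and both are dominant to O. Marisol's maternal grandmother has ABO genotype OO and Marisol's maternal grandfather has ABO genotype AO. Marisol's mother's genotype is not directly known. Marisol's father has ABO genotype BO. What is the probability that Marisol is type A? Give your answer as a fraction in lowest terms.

Marisol's mother's ABO genotype from OO × AO: 1/2 AO, 1/2 OO.
Crossing each possibility with the father BO and summing P(type A): 1/2·1/4 + 1/2·0 = 1/8.

1/8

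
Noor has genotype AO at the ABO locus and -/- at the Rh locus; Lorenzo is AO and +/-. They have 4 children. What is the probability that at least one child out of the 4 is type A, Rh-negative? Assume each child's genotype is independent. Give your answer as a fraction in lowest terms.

ABO cross AO × AO → 1/4 O, 3/4 A.
Rh cross -/- × +/- → 1/2 Rh+, 1/2 Rh-; so P(type A, Rh-negative) = 3/4 × 1/2 = 3/8 per child.
P(none) = (5/8)^4 = 625/4096; P(at least one) = 1 − 625/4096 = 3471/4096.

3471/4096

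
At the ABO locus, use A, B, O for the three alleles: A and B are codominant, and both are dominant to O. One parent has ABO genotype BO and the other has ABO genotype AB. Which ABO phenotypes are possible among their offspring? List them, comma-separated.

A, B, AB

Gametes from BO × AB give offspring ABO genotypes AB, AO, BB, BO, i.e. phenotypes A, B, AB.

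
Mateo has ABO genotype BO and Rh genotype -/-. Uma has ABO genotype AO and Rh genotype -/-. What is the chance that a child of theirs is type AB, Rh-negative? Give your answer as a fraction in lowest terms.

1/4

ABO cross BO × AO → offspring phenotypes: 1/4 O, 1/4 A, 1/4 B, 1/4 AB.
Rh cross -/- × -/- → 1 Rh-.
Independent loci: P(type AB, Rh-negative) = 1/4 × 1 = 1/4.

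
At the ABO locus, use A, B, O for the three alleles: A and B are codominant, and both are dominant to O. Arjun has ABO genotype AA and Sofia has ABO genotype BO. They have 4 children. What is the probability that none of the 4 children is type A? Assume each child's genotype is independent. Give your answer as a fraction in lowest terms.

ABO cross AA × BO → 1/2 A, 1/2 AB.
So P(type A) = 1/2 per child.
P(not type A) = 1/2 for one child; (1/2)^4 = 1/16.

1/16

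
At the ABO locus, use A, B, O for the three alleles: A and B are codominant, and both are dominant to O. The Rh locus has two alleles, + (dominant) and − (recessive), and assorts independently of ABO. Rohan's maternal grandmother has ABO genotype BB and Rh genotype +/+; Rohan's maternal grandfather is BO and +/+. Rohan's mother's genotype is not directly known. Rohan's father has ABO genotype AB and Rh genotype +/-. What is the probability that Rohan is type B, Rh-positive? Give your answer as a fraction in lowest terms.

1/2

Rohan's mother's ABO genotype from BB × BO: 1/2 BB, 1/2 BO.
Crossing each possibility with the father AB and summing P(type B): 1/2·1/2 + 1/2·1/2 = 1/2.
Similarly for Rh via the mother's Rh distribution: P(Rh+) = 1.
Independent loci: 1/2 × 1 = 1/2.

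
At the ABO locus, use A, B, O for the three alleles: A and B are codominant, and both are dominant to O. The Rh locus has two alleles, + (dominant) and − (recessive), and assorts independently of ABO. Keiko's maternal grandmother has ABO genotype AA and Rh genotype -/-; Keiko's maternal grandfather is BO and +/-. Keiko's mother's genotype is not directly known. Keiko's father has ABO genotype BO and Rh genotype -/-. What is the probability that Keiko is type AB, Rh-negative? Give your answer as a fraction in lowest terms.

Keiko's mother's ABO genotype from AA × BO: 1/2 AB, 1/2 AO.
Crossing each possibility with the father BO and summing P(type AB): 1/2·1/4 + 1/2·1/4 = 1/4.
Similarly for Rh via the mother's Rh distribution: P(Rh-) = 3/4.
Independent loci: 1/4 × 3/4 = 3/16.

3/16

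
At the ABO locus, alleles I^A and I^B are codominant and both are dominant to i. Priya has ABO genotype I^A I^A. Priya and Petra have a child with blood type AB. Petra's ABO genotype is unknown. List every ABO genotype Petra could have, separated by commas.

I^A I^B, I^B I^B, I^B i

For each candidate genotype of Petra, check whether crossing it with I^A I^A can produce every observed child phenotype.
  I^A I^A → possible child types {A} ✗
  I^A I^B → possible child types {A, AB} ✓
  I^A i → possible child types {A} ✗
  I^B I^B → possible child types {AB} ✓
  I^B i → possible child types {A, AB} ✓
  i i → possible child types {A} ✗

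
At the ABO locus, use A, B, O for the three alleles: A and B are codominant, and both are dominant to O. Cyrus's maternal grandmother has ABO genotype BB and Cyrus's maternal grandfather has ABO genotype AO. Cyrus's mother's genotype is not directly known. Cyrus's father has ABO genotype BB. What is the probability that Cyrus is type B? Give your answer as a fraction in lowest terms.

3/4

Cyrus's mother's ABO genotype from BB × AO: 1/2 AB, 1/2 BO.
Crossing each possibility with the father BB and summing P(type B): 1/2·1/2 + 1/2·1 = 3/4.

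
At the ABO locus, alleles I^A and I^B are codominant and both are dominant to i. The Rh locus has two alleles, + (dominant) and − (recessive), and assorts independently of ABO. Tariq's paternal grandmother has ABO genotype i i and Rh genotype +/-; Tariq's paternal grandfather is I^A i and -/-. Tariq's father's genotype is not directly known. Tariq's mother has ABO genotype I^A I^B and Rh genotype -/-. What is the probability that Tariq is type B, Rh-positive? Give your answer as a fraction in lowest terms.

3/32

Tariq's father's ABO genotype from i i × I^A i: 1/2 I^A i, 1/2 i i.
Crossing each possibility with the mother I^A I^B and summing P(type B): 1/2·1/4 + 1/2·1/2 = 3/8.
Similarly for Rh via the father's Rh distribution: P(Rh+) = 1/4.
Independent loci: 3/8 × 1/4 = 3/32.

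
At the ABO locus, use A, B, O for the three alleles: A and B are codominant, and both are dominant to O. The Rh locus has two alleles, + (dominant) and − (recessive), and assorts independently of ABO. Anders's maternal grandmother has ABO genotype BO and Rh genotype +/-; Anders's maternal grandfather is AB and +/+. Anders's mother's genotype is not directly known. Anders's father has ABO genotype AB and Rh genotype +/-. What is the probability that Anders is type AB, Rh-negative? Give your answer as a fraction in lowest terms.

Anders's mother's ABO genotype from BO × AB: 1/4 AB, 1/4 AO, 1/4 BB, 1/4 BO.
Crossing each possibility with the father AB and summing P(type AB): 1/4·1/2 + 1/4·1/4 + 1/4·1/2 + 1/4·1/4 = 3/8.
Similarly for Rh via the mother's Rh distribution: P(Rh-) = 1/8.
Independent loci: 3/8 × 1/8 = 3/64.

3/64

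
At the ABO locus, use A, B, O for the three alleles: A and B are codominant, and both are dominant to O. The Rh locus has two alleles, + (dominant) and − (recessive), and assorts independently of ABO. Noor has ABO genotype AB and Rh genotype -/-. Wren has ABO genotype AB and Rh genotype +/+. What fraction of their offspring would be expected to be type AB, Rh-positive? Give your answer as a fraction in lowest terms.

ABO cross AB × AB → offspring phenotypes: 1/4 A, 1/4 B, 1/2 AB.
Rh cross -/- × +/+ → 1 Rh+.
Independent loci: P(type AB, Rh-positive) = 1/2 × 1 = 1/2.

1/2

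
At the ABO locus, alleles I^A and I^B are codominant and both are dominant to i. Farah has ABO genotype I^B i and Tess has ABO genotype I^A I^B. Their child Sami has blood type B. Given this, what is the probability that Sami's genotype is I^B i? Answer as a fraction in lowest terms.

Cross I^B i × I^A I^B → 1/4 I^A I^B, 1/4 I^A i, 1/4 I^B I^B, 1/4 I^B i.
Type-B genotypes among offspring: I^B I^B (1/4), I^B i (1/4); total 1/2.
P(I^B i | type B) = (1/4) / (1/2) = 1/2.

1/2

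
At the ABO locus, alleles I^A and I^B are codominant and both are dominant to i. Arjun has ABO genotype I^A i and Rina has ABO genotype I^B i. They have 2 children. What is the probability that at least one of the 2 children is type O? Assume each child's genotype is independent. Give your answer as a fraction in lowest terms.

ABO cross I^A i × I^B i → 1/4 O, 1/4 A, 1/4 B, 1/4 AB.
So P(type O) = 1/4 per child.
P(none) = (3/4)^2 = 9/16; P(at least one) = 1 − 9/16 = 7/16.

7/16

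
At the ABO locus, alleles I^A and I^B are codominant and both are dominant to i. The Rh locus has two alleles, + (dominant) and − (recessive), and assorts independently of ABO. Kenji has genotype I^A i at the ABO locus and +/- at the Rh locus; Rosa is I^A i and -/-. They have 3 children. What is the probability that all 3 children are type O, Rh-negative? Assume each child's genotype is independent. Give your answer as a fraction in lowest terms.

1/512

ABO cross I^A i × I^A i → 1/4 O, 3/4 A.
Rh cross +/- × -/- → 1/2 Rh+, 1/2 Rh-; so P(type O, Rh-negative) = 1/4 × 1/2 = 1/8 per child.
All 3 independent: (1/8)^3 = 1/512.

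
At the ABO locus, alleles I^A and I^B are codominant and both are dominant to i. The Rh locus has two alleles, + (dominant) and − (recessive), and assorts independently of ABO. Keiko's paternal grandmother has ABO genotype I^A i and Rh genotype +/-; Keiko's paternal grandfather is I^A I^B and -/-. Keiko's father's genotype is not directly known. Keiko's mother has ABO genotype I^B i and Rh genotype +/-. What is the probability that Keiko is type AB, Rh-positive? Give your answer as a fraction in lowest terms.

5/32

Keiko's father's ABO genotype from I^A i × I^A I^B: 1/4 I^A I^A, 1/4 I^A I^B, 1/4 I^A i, 1/4 I^B i.
Crossing each possibility with the mother I^B i and summing P(type AB): 1/4·1/2 + 1/4·1/4 + 1/4·1/4 + 1/4·0 = 1/4.
Similarly for Rh via the father's Rh distribution: P(Rh+) = 5/8.
Independent loci: 1/4 × 5/8 = 5/32.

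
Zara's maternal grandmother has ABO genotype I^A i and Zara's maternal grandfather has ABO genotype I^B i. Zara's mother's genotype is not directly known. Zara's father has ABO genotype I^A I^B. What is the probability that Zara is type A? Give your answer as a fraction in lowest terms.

3/8

Zara's mother's ABO genotype from I^A i × I^B i: 1/4 I^A I^B, 1/4 I^A i, 1/4 I^B i, 1/4 i i.
Crossing each possibility with the father I^A I^B and summing P(type A): 1/4·1/4 + 1/4·1/2 + 1/4·1/4 + 1/4·1/2 = 3/8.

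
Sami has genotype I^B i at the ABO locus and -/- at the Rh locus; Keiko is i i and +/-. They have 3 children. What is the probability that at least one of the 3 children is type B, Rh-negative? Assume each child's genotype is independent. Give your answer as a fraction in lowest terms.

37/64

ABO cross I^B i × i i → 1/2 O, 1/2 B.
Rh cross -/- × +/- → 1/2 Rh+, 1/2 Rh-; so P(type B, Rh-negative) = 1/2 × 1/2 = 1/4 per child.
P(none) = (3/4)^3 = 27/64; P(at least one) = 1 − 27/64 = 37/64.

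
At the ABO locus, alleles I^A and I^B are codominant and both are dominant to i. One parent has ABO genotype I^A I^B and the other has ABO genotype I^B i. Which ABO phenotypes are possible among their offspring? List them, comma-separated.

Gametes from I^A I^B × I^B i give offspring ABO genotypes I^A I^B, I^A i, I^B I^B, I^B i, i.e. phenotypes A, B, AB.

A, B, AB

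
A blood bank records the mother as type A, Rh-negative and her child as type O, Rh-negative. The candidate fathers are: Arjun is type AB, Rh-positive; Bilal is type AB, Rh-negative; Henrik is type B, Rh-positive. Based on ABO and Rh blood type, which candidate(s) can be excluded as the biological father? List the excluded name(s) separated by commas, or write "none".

A candidate is excluded only if no genotype consistent with his phenotype could produce a type O, Rh-negative child with a type A, Rh-negative mother.
Arjun (type AB, Rh+): no genotype consistent with that phenotype can produce a type-O Rh- child with a type-A mother.
Bilal (type AB, Rh-): no genotype consistent with that phenotype can produce a type-O Rh- child with a type-A mother.

Arjun, Bilal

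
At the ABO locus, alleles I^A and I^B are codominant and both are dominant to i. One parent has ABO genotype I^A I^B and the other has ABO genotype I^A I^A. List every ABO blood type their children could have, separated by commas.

A, AB

Gametes from I^A I^B × I^A I^A give offspring ABO genotypes I^A I^A, I^A I^B, i.e. phenotypes A, AB.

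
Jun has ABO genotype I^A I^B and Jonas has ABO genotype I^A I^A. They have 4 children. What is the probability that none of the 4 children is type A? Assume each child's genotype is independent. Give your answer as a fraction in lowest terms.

1/16

ABO cross I^A I^B × I^A I^A → 1/2 A, 1/2 AB.
So P(type A) = 1/2 per child.
P(not type A) = 1/2 for one child; (1/2)^4 = 1/16.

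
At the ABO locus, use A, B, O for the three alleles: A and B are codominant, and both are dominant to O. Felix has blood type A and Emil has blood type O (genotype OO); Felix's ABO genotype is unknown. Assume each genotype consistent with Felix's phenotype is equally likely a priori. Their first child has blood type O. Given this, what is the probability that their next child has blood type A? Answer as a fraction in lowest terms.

Possible genotypes: Felix ∈ {AA, AO}; Emil ∈ {OO}.
Weight each parental genotype pair by prior × P(type-O child):
  AO × OO: posterior weight 1; P(next child type A) = 1/2.
Weighted sum = 1/2.

1/2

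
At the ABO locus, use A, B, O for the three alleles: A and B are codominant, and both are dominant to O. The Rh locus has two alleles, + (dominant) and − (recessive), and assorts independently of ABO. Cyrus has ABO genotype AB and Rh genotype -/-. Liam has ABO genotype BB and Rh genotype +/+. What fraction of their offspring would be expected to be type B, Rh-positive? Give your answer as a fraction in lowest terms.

1/2

ABO cross AB × BB → offspring phenotypes: 1/2 B, 1/2 AB.
Rh cross -/- × +/+ → 1 Rh+.
Independent loci: P(type B, Rh-positive) = 1/2 × 1 = 1/2.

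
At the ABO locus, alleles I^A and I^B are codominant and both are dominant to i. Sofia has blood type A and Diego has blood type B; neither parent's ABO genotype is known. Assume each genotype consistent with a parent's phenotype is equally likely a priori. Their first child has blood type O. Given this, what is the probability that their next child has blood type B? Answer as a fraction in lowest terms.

1/4

Possible genotypes: Sofia ∈ {I^A I^A, I^A i}; Diego ∈ {I^B I^B, I^B i}.
Weight each parental genotype pair by prior × P(type-O child):
  I^A i × I^B i: posterior weight 1; P(next child type B) = 1/4.
Weighted sum = 1/4.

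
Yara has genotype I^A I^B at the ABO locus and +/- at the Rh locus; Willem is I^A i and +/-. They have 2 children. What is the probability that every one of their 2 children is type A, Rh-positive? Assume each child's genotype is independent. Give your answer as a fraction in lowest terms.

9/64

ABO cross I^A I^B × I^A i → 1/2 A, 1/4 B, 1/4 AB.
Rh cross +/- × +/- → 3/4 Rh+, 1/4 Rh-; so P(type A, Rh-positive) = 1/2 × 3/4 = 3/8 per child.
All 2 independent: (3/8)^2 = 9/64.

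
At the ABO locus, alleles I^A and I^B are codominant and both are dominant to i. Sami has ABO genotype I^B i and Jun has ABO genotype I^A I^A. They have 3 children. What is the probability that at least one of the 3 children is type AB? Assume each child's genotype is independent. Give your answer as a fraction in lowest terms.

7/8

ABO cross I^B i × I^A I^A → 1/2 A, 1/2 AB.
So P(type AB) = 1/2 per child.
P(none) = (1/2)^3 = 1/8; P(at least one) = 1 − 1/8 = 7/8.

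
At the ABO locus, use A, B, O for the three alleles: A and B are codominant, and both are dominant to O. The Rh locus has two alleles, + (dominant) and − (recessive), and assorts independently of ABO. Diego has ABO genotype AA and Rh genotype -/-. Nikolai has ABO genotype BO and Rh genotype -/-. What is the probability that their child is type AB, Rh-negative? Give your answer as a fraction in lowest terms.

ABO cross AA × BO → offspring phenotypes: 1/2 A, 1/2 AB.
Rh cross -/- × -/- → 1 Rh-.
Independent loci: P(type AB, Rh-negative) = 1/2 × 1 = 1/2.

1/2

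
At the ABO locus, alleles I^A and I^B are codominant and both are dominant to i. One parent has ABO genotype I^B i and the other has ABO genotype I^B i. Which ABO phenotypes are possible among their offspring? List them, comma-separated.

O, B

Gametes from I^B i × I^B i give offspring ABO genotypes I^B I^B, I^B i, i i, i.e. phenotypes O, B.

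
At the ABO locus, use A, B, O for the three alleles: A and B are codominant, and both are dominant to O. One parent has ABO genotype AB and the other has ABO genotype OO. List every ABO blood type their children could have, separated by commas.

Gametes from AB × OO give offspring ABO genotypes AO, BO, i.e. phenotypes A, B.

A, B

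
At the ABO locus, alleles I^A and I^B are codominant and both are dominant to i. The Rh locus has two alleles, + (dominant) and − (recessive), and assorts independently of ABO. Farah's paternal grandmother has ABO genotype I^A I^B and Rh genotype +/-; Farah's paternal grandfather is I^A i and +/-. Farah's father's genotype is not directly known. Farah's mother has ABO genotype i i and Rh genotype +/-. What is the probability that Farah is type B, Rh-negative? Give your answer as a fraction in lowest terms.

Farah's father's ABO genotype from I^A I^B × I^A i: 1/4 I^A I^A, 1/4 I^A I^B, 1/4 I^A i, 1/4 I^B i.
Crossing each possibility with the mother i i and summing P(type B): 1/4·0 + 1/4·1/2 + 1/4·0 + 1/4·1/2 = 1/4.
Similarly for Rh via the father's Rh distribution: P(Rh-) = 1/4.
Independent loci: 1/4 × 1/4 = 1/16.

1/16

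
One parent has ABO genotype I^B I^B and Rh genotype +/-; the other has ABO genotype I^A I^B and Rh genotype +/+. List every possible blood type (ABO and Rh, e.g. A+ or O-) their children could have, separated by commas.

Gametes from I^B I^B × I^A I^B give offspring ABO genotypes I^A I^B, I^B I^B, i.e. phenotypes B, AB.
Rh cross +/- × +/+ → phenotypes Rh+.
Combining independently: B+, AB+.

B+, AB+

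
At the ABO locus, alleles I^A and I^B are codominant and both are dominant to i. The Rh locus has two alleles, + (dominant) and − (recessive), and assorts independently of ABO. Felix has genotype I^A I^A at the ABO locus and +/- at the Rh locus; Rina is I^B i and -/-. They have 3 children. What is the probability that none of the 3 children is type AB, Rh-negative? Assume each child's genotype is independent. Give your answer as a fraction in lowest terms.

ABO cross I^A I^A × I^B i → 1/2 A, 1/2 AB.
Rh cross +/- × -/- → 1/2 Rh+, 1/2 Rh-; so P(type AB, Rh-negative) = 1/2 × 1/2 = 1/4 per child.
P(not type AB, Rh-negative) = 3/4 for one child; (3/4)^3 = 27/64.

27/64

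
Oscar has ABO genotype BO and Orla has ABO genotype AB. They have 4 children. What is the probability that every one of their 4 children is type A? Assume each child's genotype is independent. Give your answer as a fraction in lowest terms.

ABO cross BO × AB → 1/4 A, 1/2 B, 1/4 AB.
So P(type A) = 1/4 per child.
All 4 independent: (1/4)^4 = 1/256.

1/256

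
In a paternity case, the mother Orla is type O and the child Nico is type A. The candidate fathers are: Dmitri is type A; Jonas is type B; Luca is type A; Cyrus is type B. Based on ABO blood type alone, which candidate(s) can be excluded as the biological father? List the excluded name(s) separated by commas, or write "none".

Jonas, Cyrus

A candidate is excluded only if no genotype consistent with his phenotype could produce a type A child with a type O mother.
Jonas (type B): no genotype consistent with that phenotype can produce a type-A child with a type-O mother.
Cyrus (type B): no genotype consistent with that phenotype can produce a type-A child with a type-O mother.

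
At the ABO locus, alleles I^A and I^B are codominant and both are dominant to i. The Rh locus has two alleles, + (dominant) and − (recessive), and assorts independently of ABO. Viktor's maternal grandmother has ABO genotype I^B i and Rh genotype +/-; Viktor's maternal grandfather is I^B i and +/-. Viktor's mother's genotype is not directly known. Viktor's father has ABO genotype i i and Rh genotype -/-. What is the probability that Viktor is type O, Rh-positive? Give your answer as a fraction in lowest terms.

Viktor's mother's ABO genotype from I^B i × I^B i: 1/4 I^B I^B, 1/2 I^B i, 1/4 i i.
Crossing each possibility with the father i i and summing P(type O): 1/4·0 + 1/2·1/2 + 1/4·1 = 1/2.
Similarly for Rh via the mother's Rh distribution: P(Rh+) = 1/2.
Independent loci: 1/2 × 1/2 = 1/4.

1/4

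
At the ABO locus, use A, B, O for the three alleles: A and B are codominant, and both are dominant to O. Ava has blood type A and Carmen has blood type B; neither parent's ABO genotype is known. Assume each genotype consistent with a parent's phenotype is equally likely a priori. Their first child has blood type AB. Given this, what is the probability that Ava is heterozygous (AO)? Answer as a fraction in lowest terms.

1/3

Possible genotypes: Ava ∈ {AA, AO}; Carmen ∈ {BB, BO}.
Weight each parental genotype pair by prior × P(type-AB child):
  AA × BB: posterior weight 4/9.
  AA × BO: posterior weight 2/9.
  AO × BB: posterior weight 2/9.
  AO × BO: posterior weight 1/9.
Sum the posterior weight over pairs where Ava is AO: 1/3.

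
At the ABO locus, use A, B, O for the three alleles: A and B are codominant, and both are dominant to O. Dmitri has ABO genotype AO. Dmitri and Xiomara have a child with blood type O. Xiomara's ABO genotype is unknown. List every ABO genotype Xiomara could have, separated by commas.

For each candidate genotype of Xiomara, check whether crossing it with AO can produce every observed child phenotype.
  AA → possible child types {A} ✗
  AB → possible child types {A, B, AB} ✗
  AO → possible child types {O, A} ✓
  BB → possible child types {B, AB} ✗
  BO → possible child types {O, A, B, AB} ✓
  OO → possible child types {O, A} ✓

AO, BO, OO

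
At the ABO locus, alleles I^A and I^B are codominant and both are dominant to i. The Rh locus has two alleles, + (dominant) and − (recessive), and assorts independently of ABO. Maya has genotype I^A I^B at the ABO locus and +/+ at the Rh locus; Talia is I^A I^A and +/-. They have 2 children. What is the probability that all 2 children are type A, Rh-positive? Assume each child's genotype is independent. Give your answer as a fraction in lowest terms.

1/4

ABO cross I^A I^B × I^A I^A → 1/2 A, 1/2 AB.
Rh cross +/+ × +/- → 1 Rh+; so P(type A, Rh-positive) = 1/2 × 1 = 1/2 per child.
All 2 independent: (1/2)^2 = 1/4.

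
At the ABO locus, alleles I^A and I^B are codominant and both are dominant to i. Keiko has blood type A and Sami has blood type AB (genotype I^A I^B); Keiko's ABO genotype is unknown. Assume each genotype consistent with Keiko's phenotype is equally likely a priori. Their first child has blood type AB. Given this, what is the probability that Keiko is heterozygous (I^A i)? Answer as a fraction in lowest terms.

Possible genotypes: Keiko ∈ {I^A I^A, I^A i}; Sami ∈ {I^A I^B}.
Weight each parental genotype pair by prior × P(type-AB child):
  I^A I^A × I^A I^B: posterior weight 2/3.
  I^A i × I^A I^B: posterior weight 1/3.
Sum the posterior weight over pairs where Keiko is I^A i: 1/3.

1/3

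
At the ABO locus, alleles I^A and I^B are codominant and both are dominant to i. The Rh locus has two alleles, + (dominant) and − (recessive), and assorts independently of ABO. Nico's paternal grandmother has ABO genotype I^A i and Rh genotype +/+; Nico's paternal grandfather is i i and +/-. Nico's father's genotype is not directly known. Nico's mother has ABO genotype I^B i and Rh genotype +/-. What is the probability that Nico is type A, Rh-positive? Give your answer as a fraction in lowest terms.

7/64

Nico's father's ABO genotype from I^A i × i i: 1/2 I^A i, 1/2 i i.
Crossing each possibility with the mother I^B i and summing P(type A): 1/2·1/4 + 1/2·0 = 1/8.
Similarly for Rh via the father's Rh distribution: P(Rh+) = 7/8.
Independent loci: 1/8 × 7/8 = 7/64.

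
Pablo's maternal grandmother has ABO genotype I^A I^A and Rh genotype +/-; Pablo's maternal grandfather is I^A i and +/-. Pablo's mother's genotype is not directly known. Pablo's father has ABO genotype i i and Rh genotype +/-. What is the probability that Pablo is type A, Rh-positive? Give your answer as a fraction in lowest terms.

Pablo's mother's ABO genotype from I^A I^A × I^A i: 1/2 I^A I^A, 1/2 I^A i.
Crossing each possibility with the father i i and summing P(type A): 1/2·1 + 1/2·1/2 = 3/4.
Similarly for Rh via the mother's Rh distribution: P(Rh+) = 3/4.
Independent loci: 3/4 × 3/4 = 9/16.

9/16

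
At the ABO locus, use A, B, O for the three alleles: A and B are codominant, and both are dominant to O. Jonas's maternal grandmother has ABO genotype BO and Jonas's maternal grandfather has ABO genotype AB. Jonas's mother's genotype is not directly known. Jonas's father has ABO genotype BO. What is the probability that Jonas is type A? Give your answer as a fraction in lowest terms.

1/8

Jonas's mother's ABO genotype from BO × AB: 1/4 AB, 1/4 AO, 1/4 BB, 1/4 BO.
Crossing each possibility with the father BO and summing P(type A): 1/4·1/4 + 1/4·1/4 + 1/4·0 + 1/4·0 = 1/8.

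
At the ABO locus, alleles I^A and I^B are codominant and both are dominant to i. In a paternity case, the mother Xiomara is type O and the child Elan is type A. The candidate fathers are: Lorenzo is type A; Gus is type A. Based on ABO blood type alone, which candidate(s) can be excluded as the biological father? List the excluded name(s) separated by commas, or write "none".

A candidate is excluded only if no genotype consistent with his phenotype could produce a type A child with a type O mother.
Every candidate has at least one consistent genotype combination, so none can be excluded.

none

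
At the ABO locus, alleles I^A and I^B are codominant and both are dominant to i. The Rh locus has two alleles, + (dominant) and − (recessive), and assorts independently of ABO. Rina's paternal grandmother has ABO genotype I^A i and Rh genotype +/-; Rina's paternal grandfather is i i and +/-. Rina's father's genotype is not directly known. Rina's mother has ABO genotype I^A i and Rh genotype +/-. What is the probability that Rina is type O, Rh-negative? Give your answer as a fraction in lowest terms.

Rina's father's ABO genotype from I^A i × i i: 1/2 I^A i, 1/2 i i.
Crossing each possibility with the mother I^A i and summing P(type O): 1/2·1/4 + 1/2·1/2 = 3/8.
Similarly for Rh via the father's Rh distribution: P(Rh-) = 1/4.
Independent loci: 3/8 × 1/4 = 3/32.

3/32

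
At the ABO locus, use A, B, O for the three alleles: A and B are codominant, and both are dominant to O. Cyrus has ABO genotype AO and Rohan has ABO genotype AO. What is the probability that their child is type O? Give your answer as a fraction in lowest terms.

ABO cross AO × AO → offspring phenotypes: 1/4 O, 3/4 A.
So P(type O) = 1/4.

1/4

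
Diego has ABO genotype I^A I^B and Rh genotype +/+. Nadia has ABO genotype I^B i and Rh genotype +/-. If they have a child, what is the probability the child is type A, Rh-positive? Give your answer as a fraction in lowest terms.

1/4

ABO cross I^A I^B × I^B i → offspring phenotypes: 1/4 A, 1/2 B, 1/4 AB.
Rh cross +/+ × +/- → 1 Rh+.
Independent loci: P(type A, Rh-positive) = 1/4 × 1 = 1/4.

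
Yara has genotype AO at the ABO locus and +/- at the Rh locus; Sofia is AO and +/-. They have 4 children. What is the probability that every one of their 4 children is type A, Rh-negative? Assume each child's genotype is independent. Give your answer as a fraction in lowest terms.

81/65536

ABO cross AO × AO → 1/4 O, 3/4 A.
Rh cross +/- × +/- → 3/4 Rh+, 1/4 Rh-; so P(type A, Rh-negative) = 3/4 × 1/4 = 3/16 per child.
All 4 independent: (3/16)^4 = 81/65536.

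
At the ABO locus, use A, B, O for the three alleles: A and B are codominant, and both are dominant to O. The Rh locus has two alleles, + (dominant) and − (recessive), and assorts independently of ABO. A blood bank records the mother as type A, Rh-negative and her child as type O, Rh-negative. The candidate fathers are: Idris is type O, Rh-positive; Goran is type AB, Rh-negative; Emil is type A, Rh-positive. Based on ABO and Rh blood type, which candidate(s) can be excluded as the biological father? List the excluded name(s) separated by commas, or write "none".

A candidate is excluded only if no genotype consistent with his phenotype could produce a type O, Rh-negative child with a type A, Rh-negative mother.
Goran (type AB, Rh-): no genotype consistent with that phenotype can produce a type-O Rh- child with a type-A mother.

Goran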